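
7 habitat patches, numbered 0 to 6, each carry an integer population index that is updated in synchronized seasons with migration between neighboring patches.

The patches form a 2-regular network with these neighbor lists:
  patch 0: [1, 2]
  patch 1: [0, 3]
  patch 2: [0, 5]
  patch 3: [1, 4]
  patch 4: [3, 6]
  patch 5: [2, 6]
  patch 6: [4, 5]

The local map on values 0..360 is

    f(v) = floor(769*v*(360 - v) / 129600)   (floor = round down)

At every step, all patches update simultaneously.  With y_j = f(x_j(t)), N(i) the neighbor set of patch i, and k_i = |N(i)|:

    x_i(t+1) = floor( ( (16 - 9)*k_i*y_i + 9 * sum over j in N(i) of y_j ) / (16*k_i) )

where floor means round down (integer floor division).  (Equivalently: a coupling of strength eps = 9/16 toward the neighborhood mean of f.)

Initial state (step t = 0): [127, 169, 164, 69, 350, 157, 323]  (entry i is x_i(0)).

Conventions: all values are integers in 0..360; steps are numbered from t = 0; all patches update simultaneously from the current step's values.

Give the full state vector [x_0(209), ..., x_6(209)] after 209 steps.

Answer: [191, 191, 191, 191, 191, 191, 191]
Key observation: The state at step 5, [191, 191, 191, 191, 191, 191, 191], reappears at step 6: the system is in a cycle of period 1 from step 5 on.  Therefore the state at step 209 equals the state at step 5 + ((209 - 5) mod 1) = 5, which is [191, 191, 191, 191, 191, 191, 191].

Derivation:
t=0: [127, 169, 164, 69, 350, 157, 323]
t=1: [183, 166, 185, 111, 61, 155, 89]
t=2: [191, 183, 190, 155, 133, 176, 145]
t=3: [191, 190, 191, 186, 182, 189, 184]
t=4: [191, 191, 191, 191, 192, 191, 191]
t=5: [191, 191, 191, 191, 191, 191, 191]
t=6: [191, 191, 191, 191, 191, 191, 191]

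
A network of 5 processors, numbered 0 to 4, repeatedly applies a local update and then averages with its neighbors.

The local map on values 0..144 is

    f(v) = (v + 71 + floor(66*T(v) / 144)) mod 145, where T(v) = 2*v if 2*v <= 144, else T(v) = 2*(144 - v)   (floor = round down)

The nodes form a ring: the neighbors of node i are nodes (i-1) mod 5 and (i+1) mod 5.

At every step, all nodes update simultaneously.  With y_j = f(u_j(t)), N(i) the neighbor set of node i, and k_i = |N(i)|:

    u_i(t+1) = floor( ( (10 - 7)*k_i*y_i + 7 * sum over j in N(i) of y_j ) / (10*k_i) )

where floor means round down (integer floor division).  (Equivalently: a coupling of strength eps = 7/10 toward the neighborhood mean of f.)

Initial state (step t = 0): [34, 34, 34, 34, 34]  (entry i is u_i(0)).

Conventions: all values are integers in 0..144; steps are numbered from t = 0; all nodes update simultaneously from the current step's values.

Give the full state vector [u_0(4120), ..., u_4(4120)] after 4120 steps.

Answer: [37, 37, 37, 37, 37]
Key observation: The state at step 2, [69, 69, 69, 69, 69], reappears at step 6: the system is in a cycle of period 4 from step 2 on.  Therefore the state at step 4120 equals the state at step 2 + ((4120 - 2) mod 4) = 4, which is [37, 37, 37, 37, 37].

Derivation:
t=0: [34, 34, 34, 34, 34]
t=1: [136, 136, 136, 136, 136]
t=2: [69, 69, 69, 69, 69]
t=3: [58, 58, 58, 58, 58]
t=4: [37, 37, 37, 37, 37]
t=5: [141, 141, 141, 141, 141]
t=6: [69, 69, 69, 69, 69]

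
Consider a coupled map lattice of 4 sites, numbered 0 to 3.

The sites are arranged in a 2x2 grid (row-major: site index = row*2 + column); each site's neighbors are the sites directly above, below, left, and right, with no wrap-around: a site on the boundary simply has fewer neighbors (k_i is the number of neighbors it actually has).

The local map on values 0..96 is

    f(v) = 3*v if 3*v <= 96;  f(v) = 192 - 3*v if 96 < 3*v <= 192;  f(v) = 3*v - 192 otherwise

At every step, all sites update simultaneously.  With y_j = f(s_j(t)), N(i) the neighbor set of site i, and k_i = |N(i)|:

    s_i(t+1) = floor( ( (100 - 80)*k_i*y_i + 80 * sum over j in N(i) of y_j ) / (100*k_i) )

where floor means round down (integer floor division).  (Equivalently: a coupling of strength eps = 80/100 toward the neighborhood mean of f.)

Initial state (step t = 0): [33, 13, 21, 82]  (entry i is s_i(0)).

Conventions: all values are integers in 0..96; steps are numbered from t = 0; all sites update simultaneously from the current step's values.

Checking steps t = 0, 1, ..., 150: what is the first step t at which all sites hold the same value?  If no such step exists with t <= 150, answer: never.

Simulating step by step:
t=0: [33, 13, 21, 82]  (not all equal)
t=1: [59, 66, 71, 51]  (not all equal)
t=2: [13, 22, 25, 18]  (not all equal)
t=3: [64, 50, 52, 67]  (not all equal)
t=4: [31, 12, 10, 33]  (not all equal)
t=5: [45, 81, 80, 45]  (not all equal)
t=6: [51, 55, 55, 51]  (not all equal)
t=7: [29, 36, 36, 29]  (not all equal)
t=8: [84, 86, 86, 84]  (not all equal)
t=9: [64, 61, 61, 64]  (not all equal)
t=10: [7, 1, 1, 7]  (not all equal)
t=11: [6, 17, 17, 6]  (not all equal)
t=12: [44, 24, 24, 44]  (not all equal)
t=13: [69, 62, 62, 69]  (not all equal)
t=14: [7, 13, 13, 7]  (not all equal)
t=15: [35, 24, 24, 35]  (not all equal)
t=16: [75, 84, 84, 75]  (not all equal)
t=17: [54, 38, 38, 54]  (not all equal)
t=18: [68, 39, 39, 68]  (not all equal)
t=19: [62, 24, 24, 62]  (not all equal)
t=20: [58, 19, 19, 58]  (not all equal)
t=21: [49, 25, 25, 49]  (not all equal)
t=22: [69, 51, 51, 69]  (not all equal)
t=23: [34, 19, 19, 34]  (not all equal)
t=24: [63, 83, 83, 63]  (not all equal)
t=25: [46, 13, 13, 46]  (not all equal)
t=26: [42, 51, 51, 42]  (not all equal)
t=27: [44, 60, 60, 44]  (not all equal)
t=28: [21, 50, 50, 21]  (not all equal)
t=29: [46, 58, 58, 46]  (not all equal)
t=30: [25, 46, 46, 25]  (not all equal)
t=31: [58, 70, 70, 58]  (not all equal)
t=32: [18, 18, 18, 18]  (all equal)

Answer: 32
Key observation: Synchronization is absorbing here: once all sites are equal they stay equal, and step 32 is the first all-equal step.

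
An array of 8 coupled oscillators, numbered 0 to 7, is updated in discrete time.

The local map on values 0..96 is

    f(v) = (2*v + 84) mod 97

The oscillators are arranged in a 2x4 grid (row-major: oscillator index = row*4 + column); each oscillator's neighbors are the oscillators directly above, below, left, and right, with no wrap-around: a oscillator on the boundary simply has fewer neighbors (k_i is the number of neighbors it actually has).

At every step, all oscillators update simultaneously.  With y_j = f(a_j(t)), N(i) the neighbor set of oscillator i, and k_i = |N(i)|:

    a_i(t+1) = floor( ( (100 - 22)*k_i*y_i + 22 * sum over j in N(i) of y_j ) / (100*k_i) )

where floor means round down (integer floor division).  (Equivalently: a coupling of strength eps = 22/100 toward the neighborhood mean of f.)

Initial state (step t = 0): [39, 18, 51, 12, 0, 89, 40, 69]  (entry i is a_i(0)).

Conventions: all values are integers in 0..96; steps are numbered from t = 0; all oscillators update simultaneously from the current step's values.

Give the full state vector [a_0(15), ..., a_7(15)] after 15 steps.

Answer: [20, 17, 43, 22, 59, 57, 28, 75]

Derivation:
t=0: [39, 18, 51, 12, 0, 89, 40, 69]
t=1: [62, 34, 76, 21, 80, 65, 65, 30]
t=2: [22, 48, 40, 32, 42, 24, 23, 42]
t=3: [41, 74, 64, 54, 62, 41, 38, 64]
t=4: [59, 41, 28, 78, 26, 62, 56, 31]
t=5: [18, 58, 42, 46, 32, 18, 9, 43]
t=6: [24, 13, 61, 77, 44, 22, 16, 66]
t=7: [36, 15, 14, 38, 65, 32, 19, 24]
t=8: [50, 22, 19, 54, 27, 44, 26, 36]
t=9: [75, 37, 31, 83, 49, 66, 42, 60]
t=10: [47, 55, 52, 50, 73, 33, 61, 21]
t=11: [67, 16, 78, 81, 42, 44, 22, 33]
t=12: [28, 25, 43, 51, 66, 67, 36, 50]
t=13: [40, 39, 70, 87, 24, 27, 59, 84]
t=14: [63, 60, 33, 59, 39, 39, 15, 53]
t=15: [20, 17, 43, 22, 59, 57, 28, 75]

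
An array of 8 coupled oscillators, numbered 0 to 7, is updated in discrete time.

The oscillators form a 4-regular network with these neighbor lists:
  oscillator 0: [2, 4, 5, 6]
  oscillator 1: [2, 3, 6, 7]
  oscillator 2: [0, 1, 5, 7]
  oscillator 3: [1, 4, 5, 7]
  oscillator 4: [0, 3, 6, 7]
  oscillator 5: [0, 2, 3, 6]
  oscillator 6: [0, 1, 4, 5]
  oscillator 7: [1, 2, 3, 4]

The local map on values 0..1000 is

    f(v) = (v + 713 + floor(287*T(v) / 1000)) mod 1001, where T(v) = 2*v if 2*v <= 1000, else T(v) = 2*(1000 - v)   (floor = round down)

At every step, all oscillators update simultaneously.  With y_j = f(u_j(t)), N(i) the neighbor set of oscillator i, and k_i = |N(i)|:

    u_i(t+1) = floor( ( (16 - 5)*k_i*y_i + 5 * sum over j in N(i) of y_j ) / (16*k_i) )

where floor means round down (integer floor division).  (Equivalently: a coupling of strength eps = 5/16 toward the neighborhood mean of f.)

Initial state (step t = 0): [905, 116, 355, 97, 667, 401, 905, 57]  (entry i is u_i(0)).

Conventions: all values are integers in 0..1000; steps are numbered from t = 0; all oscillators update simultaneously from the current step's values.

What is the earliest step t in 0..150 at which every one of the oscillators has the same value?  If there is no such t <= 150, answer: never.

Simulating step by step:
t=0: [905, 116, 355, 97, 667, 401, 905, 57]  (not all equal)
t=1: [606, 819, 397, 798, 626, 429, 654, 754]  (not all equal)
t=2: [517, 602, 400, 600, 562, 427, 553, 585]  (not all equal)
t=3: [486, 524, 388, 527, 525, 413, 511, 520]  (not all equal)
t=4: [459, 493, 366, 498, 505, 390, 490, 493]  (not all equal)
t=5: [423, 471, 333, 480, 492, 356, 468, 473]  (not all equal)
t=6: [371, 436, 283, 451, 470, 306, 432, 441]  (not all equal)
t=7: [295, 381, 208, 402, 428, 231, 373, 390]  (not all equal)
t=8: [183, 292, 96, 322, 354, 118, 279, 307]  (not all equal)
t=9: [170, 229, 692, 269, 229, 713, 208, 252]  (not all equal)
t=10: [773, 116, 535, 158, 148, 540, 160, 141]  (not all equal)
t=11: [652, 878, 583, 917, 921, 593, 894, 901]  (not all equal)
t=12: [575, 652, 556, 663, 667, 560, 648, 659]  (not all equal)
t=13: [534, 560, 529, 564, 565, 530, 557, 562]  (not all equal)
t=14: [514, 523, 513, 524, 524, 513, 521, 523]  (not all equal)
t=15: [504, 507, 504, 508, 508, 504, 506, 507]  (not all equal)
t=16: [500, 501, 500, 501, 501, 500, 500, 501]  (not all equal)
t=17: [499, 499, 499, 499, 499, 499, 499, 499]  (all equal)

Answer: 17
Key observation: Synchronization is absorbing here: once all oscillators are equal they stay equal, and step 17 is the first all-equal step.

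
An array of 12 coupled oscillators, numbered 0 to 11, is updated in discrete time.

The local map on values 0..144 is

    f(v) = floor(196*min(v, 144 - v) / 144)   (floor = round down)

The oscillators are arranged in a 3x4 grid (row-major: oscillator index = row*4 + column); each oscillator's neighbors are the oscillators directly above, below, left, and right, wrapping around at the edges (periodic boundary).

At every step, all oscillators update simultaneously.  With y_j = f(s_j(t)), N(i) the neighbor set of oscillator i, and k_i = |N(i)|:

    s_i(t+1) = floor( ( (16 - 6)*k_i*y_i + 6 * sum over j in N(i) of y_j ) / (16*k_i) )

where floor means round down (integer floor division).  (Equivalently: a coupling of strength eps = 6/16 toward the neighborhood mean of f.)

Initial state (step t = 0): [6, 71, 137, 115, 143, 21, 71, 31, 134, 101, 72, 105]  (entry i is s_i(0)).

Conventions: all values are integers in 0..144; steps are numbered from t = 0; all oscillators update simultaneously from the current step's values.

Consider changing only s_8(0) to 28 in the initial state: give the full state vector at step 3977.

Simulating step by step:
t=0: [6, 71, 137, 115, 143, 21, 71, 31, 28, 101, 72, 105]
t=1: [21, 69, 36, 34, 11, 41, 76, 43, 35, 60, 81, 53]
t=2: [36, 78, 60, 48, 26, 60, 80, 57, 47, 76, 80, 67]
t=3: [54, 84, 81, 68, 47, 79, 84, 74, 64, 87, 87, 84]
t=4: [75, 80, 84, 88, 71, 83, 82, 89, 81, 79, 78, 83]
t=5: [90, 86, 82, 78, 91, 85, 83, 78, 86, 87, 87, 82]
t=6: [75, 78, 83, 86, 75, 79, 82, 86, 77, 77, 78, 83]
t=7: [91, 88, 83, 80, 90, 88, 84, 80, 90, 90, 87, 83]
t=8: [73, 76, 81, 84, 74, 75, 80, 84, 73, 73, 78, 82]
t=9: [94, 92, 85, 83, 93, 92, 87, 83, 94, 94, 88, 85]
t=10: [69, 70, 78, 81, 70, 70, 77, 80, 69, 69, 76, 79]
t=11: [92, 94, 89, 86, 93, 94, 90, 88, 92, 93, 91, 88]
t=12: [70, 68, 73, 76, 69, 68, 72, 75, 70, 69, 72, 75]
t=13: [94, 92, 95, 92, 93, 92, 96, 93, 94, 93, 96, 93]
t=14: [68, 69, 66, 69, 68, 69, 65, 68, 68, 68, 65, 68]
t=15: [92, 92, 89, 92, 92, 92, 88, 91, 92, 91, 88, 91]
t=16: [70, 70, 73, 70, 70, 70, 74, 72, 70, 71, 75, 72]
t=17: [95, 95, 95, 95, 95, 95, 95, 97, 95, 95, 94, 96]
t=18: [66, 66, 66, 65, 65, 66, 65, 64, 65, 66, 67, 65]
t=19: [88, 89, 89, 88, 88, 88, 88, 87, 88, 89, 90, 88]
t=20: [75, 74, 74, 75, 76, 75, 75, 76, 75, 74, 73, 75]
t=21: [93, 94, 94, 93, 92, 93, 93, 92, 93, 94, 95, 93]
t=22: [69, 68, 68, 69, 69, 68, 68, 69, 69, 68, 66, 68]
t=23: [92, 92, 91, 92, 92, 92, 91, 92, 92, 91, 90, 92]
t=24: [70, 70, 71, 70, 70, 70, 71, 70, 70, 71, 72, 70]
t=25: [95, 95, 96, 95, 95, 95, 96, 95, 95, 95, 97, 95]
t=26: [66, 65, 65, 65, 66, 65, 65, 65, 66, 65, 63, 65]
t=27: [88, 88, 87, 88, 88, 88, 87, 88, 88, 87, 86, 87]
t=28: [76, 76, 76, 76, 76, 76, 76, 76, 76, 76, 77, 76]
t=29: [92, 92, 91, 92, 92, 92, 91, 92, 92, 91, 91, 91]
t=30: [70, 70, 71, 70, 70, 70, 71, 70, 70, 71, 72, 71]
t=31: [95, 95, 96, 95, 95, 95, 96, 95, 95, 95, 97, 95]

Answer: [92, 92, 91, 92, 92, 92, 91, 92, 92, 91, 91, 91]
Key observation: The state at step 25, [95, 95, 96, 95, 95, 95, 96, 95, 95, 95, 97, 95], reappears at step 31: the system is in a cycle of period 6 from step 25 on.  Therefore the state at step 3977 equals the state at step 25 + ((3977 - 25) mod 6) = 29, which is [92, 92, 91, 92, 92, 92, 91, 92, 92, 91, 91, 91].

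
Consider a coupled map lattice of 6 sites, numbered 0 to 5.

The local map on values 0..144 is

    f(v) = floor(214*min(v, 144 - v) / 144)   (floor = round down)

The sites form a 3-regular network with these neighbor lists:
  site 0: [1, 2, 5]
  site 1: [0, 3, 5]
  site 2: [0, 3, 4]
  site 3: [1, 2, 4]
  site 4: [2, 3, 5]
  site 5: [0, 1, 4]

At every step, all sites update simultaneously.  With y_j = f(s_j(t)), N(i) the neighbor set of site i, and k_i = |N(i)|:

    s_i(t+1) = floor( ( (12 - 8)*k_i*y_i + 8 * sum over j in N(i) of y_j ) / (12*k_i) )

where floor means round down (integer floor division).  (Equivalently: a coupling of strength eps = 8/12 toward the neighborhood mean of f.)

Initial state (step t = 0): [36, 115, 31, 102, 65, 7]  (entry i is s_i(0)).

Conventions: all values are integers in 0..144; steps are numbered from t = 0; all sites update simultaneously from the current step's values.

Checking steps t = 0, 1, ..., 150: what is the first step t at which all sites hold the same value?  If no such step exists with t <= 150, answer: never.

Answer: 5
Key observation: Synchronization is absorbing here: once all sites are equal they stay equal, and step 5 is the first all-equal step.

Derivation:
t=0: [36, 115, 31, 102, 65, 7]  (not all equal)
t=1: [39, 42, 62, 61, 58, 46]  (not all equal)
t=2: [68, 68, 82, 83, 84, 68]  (not all equal)
t=3: [99, 98, 92, 92, 92, 98]  (not all equal)
t=4: [69, 69, 74, 75, 75, 69]  (not all equal)
t=5: [102, 102, 102, 102, 102, 102]  (all equal)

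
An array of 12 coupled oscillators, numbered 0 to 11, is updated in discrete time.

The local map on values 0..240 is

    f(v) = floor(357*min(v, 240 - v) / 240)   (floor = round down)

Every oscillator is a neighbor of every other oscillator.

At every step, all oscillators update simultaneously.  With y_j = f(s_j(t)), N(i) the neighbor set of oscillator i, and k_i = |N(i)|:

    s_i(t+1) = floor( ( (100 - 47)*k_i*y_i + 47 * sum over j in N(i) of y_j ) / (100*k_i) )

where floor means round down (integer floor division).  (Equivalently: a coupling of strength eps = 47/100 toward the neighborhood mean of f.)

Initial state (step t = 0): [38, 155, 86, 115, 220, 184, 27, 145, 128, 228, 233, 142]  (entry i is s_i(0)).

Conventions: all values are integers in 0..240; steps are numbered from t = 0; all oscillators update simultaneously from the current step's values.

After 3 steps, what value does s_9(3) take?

Simulating step by step:
t=0: [38, 155, 86, 115, 220, 184, 27, 145, 128, 228, 233, 142]
t=1: [74, 108, 109, 130, 61, 87, 66, 116, 128, 55, 52, 118]
t=2: [121, 145, 146, 147, 111, 130, 115, 151, 148, 107, 105, 152]
t=3: [163, 145, 144, 144, 157, 156, 160, 141, 143, 154, 153, 140]

Answer: s_9(3) = 154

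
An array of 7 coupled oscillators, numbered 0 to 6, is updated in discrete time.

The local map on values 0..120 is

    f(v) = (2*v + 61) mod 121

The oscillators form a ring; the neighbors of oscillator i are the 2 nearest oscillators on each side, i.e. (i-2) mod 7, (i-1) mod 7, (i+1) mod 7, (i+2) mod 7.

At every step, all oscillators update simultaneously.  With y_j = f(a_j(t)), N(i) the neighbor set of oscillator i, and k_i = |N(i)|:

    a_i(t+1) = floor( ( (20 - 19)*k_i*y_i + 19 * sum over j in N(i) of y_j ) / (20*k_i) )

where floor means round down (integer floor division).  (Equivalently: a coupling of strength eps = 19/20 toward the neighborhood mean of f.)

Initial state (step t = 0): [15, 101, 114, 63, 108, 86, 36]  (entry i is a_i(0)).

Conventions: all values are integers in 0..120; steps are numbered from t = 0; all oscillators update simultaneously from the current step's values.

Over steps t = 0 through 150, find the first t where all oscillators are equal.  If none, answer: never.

Simulating step by step:
t=0: [15, 101, 114, 63, 108, 86, 36]  (not all equal)
t=1: [50, 52, 52, 54, 58, 54, 62]  (not all equal)
t=2: [49, 48, 46, 48, 51, 51, 47]  (not all equal)
t=3: [36, 35, 37, 37, 36, 37, 39]  (not all equal)
t=4: [13, 14, 12, 12, 14, 14, 12]  (not all equal)
t=5: [87, 85, 87, 87, 86, 86, 88]  (not all equal)
t=6: [113, 114, 112, 112, 113, 113, 112]  (not all equal)
t=7: [44, 43, 44, 44, 43, 44, 45]  (not all equal)
t=8: [28, 28, 27, 27, 28, 28, 27]  (not all equal)
t=9: [116, 115, 116, 116, 115, 116, 116]  (not all equal)
t=10: [50, 50, 50, 50, 50, 50, 50]  (all equal)

Answer: 10
Key observation: Synchronization is absorbing here: once all oscillators are equal they stay equal, and step 10 is the first all-equal step.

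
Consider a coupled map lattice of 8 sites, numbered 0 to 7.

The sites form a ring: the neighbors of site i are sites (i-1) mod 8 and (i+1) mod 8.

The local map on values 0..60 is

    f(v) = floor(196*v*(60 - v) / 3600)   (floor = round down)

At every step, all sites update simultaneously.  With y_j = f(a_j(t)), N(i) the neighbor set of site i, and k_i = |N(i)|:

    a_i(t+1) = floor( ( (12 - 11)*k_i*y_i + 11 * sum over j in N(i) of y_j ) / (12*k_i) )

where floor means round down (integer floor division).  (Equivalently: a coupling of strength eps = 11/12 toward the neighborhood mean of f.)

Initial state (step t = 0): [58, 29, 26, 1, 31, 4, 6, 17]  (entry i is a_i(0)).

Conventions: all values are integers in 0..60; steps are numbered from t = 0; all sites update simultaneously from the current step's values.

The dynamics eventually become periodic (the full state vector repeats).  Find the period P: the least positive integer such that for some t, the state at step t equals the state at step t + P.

Answer: 2
Key observation: The state at step 18, [48, 48, 48, 48, 48, 48, 48, 48], reappears at step 20 — and no state repeats earlier — so the cycle the system enters has period 2.

Derivation:
t=0: [58, 29, 26, 1, 31, 4, 6, 17]
t=1: [40, 28, 27, 44, 10, 30, 24, 13]
t=2: [40, 45, 43, 37, 42, 38, 41, 44]
t=3: [37, 40, 40, 40, 45, 41, 41, 42]
t=4: [42, 44, 43, 39, 41, 39, 41, 43]
t=5: [38, 39, 40, 40, 43, 42, 41, 41]
t=6: [43, 44, 43, 41, 41, 40, 41, 43]
t=7: [38, 38, 39, 40, 42, 42, 41, 40]
t=8: [44, 44, 44, 42, 41, 41, 42, 43]
t=9: [38, 38, 39, 40, 41, 41, 40, 39]
t=10: [44, 44, 44, 43, 42, 42, 43, 44]
t=11: [38, 38, 38, 39, 40, 40, 39, 38]
t=12: [45, 45, 44, 44, 43, 43, 44, 44]
t=13: [36, 36, 37, 38, 38, 38, 38, 37]
t=14: [46, 46, 46, 45, 45, 45, 45, 46]
t=15: [35, 35, 35, 35, 36, 36, 35, 35]
t=16: [47, 47, 47, 47, 47, 47, 47, 47]
t=17: [33, 33, 33, 33, 33, 33, 33, 33]
t=18: [48, 48, 48, 48, 48, 48, 48, 48]
t=19: [31, 31, 31, 31, 31, 31, 31, 31]
t=20: [48, 48, 48, 48, 48, 48, 48, 48]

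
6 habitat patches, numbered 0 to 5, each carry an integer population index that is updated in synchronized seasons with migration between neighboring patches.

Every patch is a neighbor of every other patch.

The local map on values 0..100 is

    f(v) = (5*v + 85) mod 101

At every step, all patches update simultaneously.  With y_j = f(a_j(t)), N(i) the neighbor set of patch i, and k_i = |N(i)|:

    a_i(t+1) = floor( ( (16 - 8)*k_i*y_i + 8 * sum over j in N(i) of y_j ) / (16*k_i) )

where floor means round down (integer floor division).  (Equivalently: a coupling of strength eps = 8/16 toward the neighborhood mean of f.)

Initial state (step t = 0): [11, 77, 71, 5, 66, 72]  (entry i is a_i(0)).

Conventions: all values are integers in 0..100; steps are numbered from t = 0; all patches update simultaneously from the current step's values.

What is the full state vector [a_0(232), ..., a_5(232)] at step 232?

Simulating step by step:
t=0: [11, 77, 71, 5, 66, 72]
t=1: [35, 46, 34, 23, 24, 36]
t=2: [52, 33, 50, 68, 30, 54]
t=3: [39, 42, 35, 31, 36, 43]
t=4: [74, 80, 66, 58, 68, 82]
t=5: [53, 65, 37, 61, 41, 69]
t=6: [51, 34, 59, 67, 67, 42]
t=7: [44, 50, 60, 35, 35, 66]
t=8: [25, 37, 57, 47, 47, 28]
t=9: [23, 47, 46, 26, 26, 29]
t=10: [57, 25, 23, 23, 23, 29]
t=11: [66, 43, 79, 79, 79, 51]
t=12: [41, 76, 67, 67, 67, 52]
t=13: [59, 48, 30, 30, 30, 40]
t=14: [58, 36, 41, 41, 41, 61]
t=15: [77, 73, 83, 83, 83, 83]
t=16: [76, 68, 88, 88, 88, 88]
t=17: [40, 24, 24, 24, 24, 24]
t=18: [43, 11, 11, 11, 11, 11]
t=19: [68, 44, 44, 44, 44, 44]
t=20: [11, 3, 3, 3, 3, 3]
t=21: [69, 93, 93, 93, 93, 93]
t=22: [35, 43, 43, 43, 43, 43]
t=23: [78, 94, 94, 94, 94, 94]
t=24: [60, 52, 52, 52, 52, 52]
t=25: [62, 46, 46, 46, 46, 46]
t=26: [52, 20, 20, 20, 20, 20]
t=27: [63, 79, 79, 79, 79, 79]
t=28: [86, 78, 78, 78, 78, 78]
t=29: [40, 64, 64, 64, 64, 64]
t=30: [42, 9, 9, 9, 9, 9]
t=31: [61, 35, 35, 35, 35, 35]
t=32: [72, 60, 60, 60, 60, 60]
t=33: [61, 77, 77, 77, 77, 77]
t=34: [76, 68, 68, 68, 68, 68]
t=35: [41, 25, 25, 25, 25, 25]
t=36: [48, 16, 16, 16, 16, 16]
t=37: [43, 59, 59, 59, 59, 59]
t=38: [87, 79, 79, 79, 79, 79]
t=39: [45, 69, 69, 69, 69, 69]
t=40: [16, 24, 24, 24, 24, 24]
t=41: [33, 9, 9, 9, 9, 9]
t=42: [38, 30, 30, 30, 30, 30]
t=43: [53, 37, 37, 37, 37, 37]
t=44: [57, 65, 65, 65, 65, 65]
t=45: [36, 12, 12, 12, 12, 12]
t=46: [53, 45, 45, 45, 45, 45]
t=47: [27, 11, 11, 11, 11, 11]
t=48: [28, 36, 36, 36, 36, 36]
t=49: [43, 59, 59, 59, 59, 59]

Answer: [16, 24, 24, 24, 24, 24]
Key observation: The state at step 37, [43, 59, 59, 59, 59, 59], reappears at step 49: the system is in a cycle of period 12 from step 37 on.  Therefore the state at step 232 equals the state at step 37 + ((232 - 37) mod 12) = 40, which is [16, 24, 24, 24, 24, 24].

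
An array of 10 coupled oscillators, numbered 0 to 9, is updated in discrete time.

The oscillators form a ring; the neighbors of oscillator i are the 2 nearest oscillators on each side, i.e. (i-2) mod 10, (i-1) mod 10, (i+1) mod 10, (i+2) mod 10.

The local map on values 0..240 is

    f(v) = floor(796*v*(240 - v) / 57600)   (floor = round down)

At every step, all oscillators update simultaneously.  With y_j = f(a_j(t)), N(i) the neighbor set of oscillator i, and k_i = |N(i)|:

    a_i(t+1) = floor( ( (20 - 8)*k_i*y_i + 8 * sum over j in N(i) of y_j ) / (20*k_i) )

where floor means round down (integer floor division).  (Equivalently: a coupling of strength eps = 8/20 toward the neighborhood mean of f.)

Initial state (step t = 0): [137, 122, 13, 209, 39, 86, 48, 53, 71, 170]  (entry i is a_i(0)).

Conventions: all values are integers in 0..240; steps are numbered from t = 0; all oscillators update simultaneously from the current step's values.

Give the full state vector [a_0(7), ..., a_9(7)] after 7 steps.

Simulating step by step:
t=0: [137, 122, 13, 209, 39, 86, 48, 53, 71, 170]
t=1: [173, 167, 83, 106, 108, 155, 135, 145, 161, 167]
t=2: [165, 171, 180, 190, 193, 187, 191, 186, 176, 170]
t=3: [165, 159, 148, 135, 129, 133, 132, 141, 153, 161]
t=4: [174, 179, 186, 192, 195, 195, 195, 190, 183, 177]
t=5: [153, 147, 138, 129, 123, 122, 124, 132, 142, 150]
t=6: [185, 188, 193, 196, 197, 197, 197, 195, 191, 187]
t=7: [136, 133, 126, 120, 118, 117, 118, 122, 128, 134]

Answer: [136, 133, 126, 120, 118, 117, 118, 122, 128, 134]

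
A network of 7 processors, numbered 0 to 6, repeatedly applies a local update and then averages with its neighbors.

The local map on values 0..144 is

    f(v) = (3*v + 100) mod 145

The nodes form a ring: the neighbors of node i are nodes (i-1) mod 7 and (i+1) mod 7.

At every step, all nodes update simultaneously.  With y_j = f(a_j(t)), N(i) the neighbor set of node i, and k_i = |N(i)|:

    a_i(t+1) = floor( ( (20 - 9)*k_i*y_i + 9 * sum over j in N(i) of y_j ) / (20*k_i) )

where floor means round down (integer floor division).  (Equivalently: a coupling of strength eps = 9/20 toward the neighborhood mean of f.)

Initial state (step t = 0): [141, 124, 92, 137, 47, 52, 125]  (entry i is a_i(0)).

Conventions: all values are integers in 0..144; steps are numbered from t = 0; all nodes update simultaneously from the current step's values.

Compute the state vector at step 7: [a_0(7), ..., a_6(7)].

Answer: [116, 125, 106, 70, 78, 91, 91]

Derivation:
t=0: [141, 124, 92, 137, 47, 52, 125]
t=1: [65, 59, 72, 82, 94, 91, 66]
t=2: [34, 79, 56, 57, 81, 68, 24]
t=3: [48, 66, 106, 108, 60, 25, 30]
t=4: [66, 55, 102, 132, 111, 57, 53]
t=5: [57, 93, 104, 91, 120, 127, 92]
t=6: [108, 104, 105, 78, 42, 50, 86]
t=7: [116, 125, 106, 70, 78, 91, 91]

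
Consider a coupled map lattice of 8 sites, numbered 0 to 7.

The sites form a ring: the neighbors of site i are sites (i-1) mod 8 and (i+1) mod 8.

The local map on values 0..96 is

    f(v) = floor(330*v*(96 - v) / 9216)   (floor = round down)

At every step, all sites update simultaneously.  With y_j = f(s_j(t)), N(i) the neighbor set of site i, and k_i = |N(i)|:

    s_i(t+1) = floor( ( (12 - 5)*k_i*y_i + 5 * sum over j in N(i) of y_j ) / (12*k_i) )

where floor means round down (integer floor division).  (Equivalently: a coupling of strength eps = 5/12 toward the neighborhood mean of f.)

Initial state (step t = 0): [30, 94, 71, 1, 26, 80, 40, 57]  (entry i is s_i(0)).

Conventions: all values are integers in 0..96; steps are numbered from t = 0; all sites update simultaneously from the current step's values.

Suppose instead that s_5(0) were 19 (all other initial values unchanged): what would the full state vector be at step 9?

Simulating step by step:
t=0: [30, 94, 71, 1, 26, 19, 40, 57]
t=1: [58, 31, 38, 28, 49, 60, 73, 77]
t=2: [71, 74, 74, 73, 78, 74, 61, 59]
t=3: [65, 59, 58, 57, 53, 60, 72, 74]
t=4: [70, 76, 78, 79, 79, 74, 63, 61]
t=5: [65, 55, 50, 48, 50, 59, 71, 73]
t=6: [71, 78, 81, 82, 81, 75, 65, 63]
t=7: [62, 51, 44, 41, 45, 56, 69, 71]
t=8: [73, 80, 81, 80, 81, 77, 68, 66]
t=9: [58, 47, 43, 44, 45, 53, 65, 67]

Answer: [58, 47, 43, 44, 45, 53, 65, 67]
Key observation: This trace re-runs the system from the modified initial state.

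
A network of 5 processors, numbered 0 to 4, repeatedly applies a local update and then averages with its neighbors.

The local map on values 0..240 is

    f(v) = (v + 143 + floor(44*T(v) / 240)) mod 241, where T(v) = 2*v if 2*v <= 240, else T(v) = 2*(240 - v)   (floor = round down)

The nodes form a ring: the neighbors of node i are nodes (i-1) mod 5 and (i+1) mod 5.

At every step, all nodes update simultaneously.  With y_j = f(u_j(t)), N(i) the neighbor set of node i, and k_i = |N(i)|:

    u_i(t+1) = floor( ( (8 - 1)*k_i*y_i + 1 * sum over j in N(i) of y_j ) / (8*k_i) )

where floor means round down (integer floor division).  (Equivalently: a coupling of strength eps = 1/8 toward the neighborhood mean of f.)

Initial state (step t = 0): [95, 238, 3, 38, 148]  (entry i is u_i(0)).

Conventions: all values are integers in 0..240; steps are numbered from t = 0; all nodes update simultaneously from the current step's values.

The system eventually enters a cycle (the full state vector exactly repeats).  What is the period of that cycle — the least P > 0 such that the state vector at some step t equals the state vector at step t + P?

Simulating step by step:
t=0: [95, 238, 3, 38, 148]
t=1: [41, 133, 149, 184, 86]
t=2: [179, 82, 84, 99, 35]
t=3: [102, 19, 17, 45, 175]
t=4: [52, 159, 168, 195, 102]
t=5: [195, 98, 96, 107, 56]
t=6: [114, 39, 34, 57, 201]
t=7: [69, 186, 191, 211, 119]
t=8: [218, 115, 110, 118, 78]
t=9: [116, 62, 53, 58, 18]
t=10: [77, 215, 216, 218, 163]
t=11: [19, 118, 126, 125, 89]
t=12: [152, 69, 68, 66, 34]
t=13: [101, 227, 235, 230, 185]
t=14: [50, 127, 137, 133, 104]
t=15: [191, 79, 75, 72, 56]
t=16: [110, 15, 4, 13, 198]
t=17: [62, 155, 149, 156, 113]
t=18: [207, 96, 84, 85, 68]
t=19: [122, 37, 17, 31, 214]
t=20: [78, 183, 168, 180, 125]
t=21: [17, 98, 97, 101, 67]
t=22: [162, 43, 34, 51, 217]
t=23: [101, 193, 191, 205, 130]
t=24: [46, 107, 110, 115, 72]
t=25: [182, 58, 52, 54, 16]
t=26: [116, 214, 214, 212, 163]
t=27: [66, 120, 124, 122, 92]
t=28: [209, 76, 67, 64, 42]
t=29: [119, 26, 219, 228, 197]
t=30: [74, 167, 131, 132, 112]
t=31: [12, 87, 73, 71, 52]
t=32: [153, 27, 17, 223, 212]
t=33: [94, 172, 164, 132, 122]
t=34: [36, 93, 92, 73, 65]
t=35: [184, 39, 25, 17, 214]
t=36: [112, 189, 177, 164, 126]
t=37: [59, 105, 101, 92, 69]
t=38: [212, 55, 39, 40, 223]
t=39: [130, 210, 197, 192, 134]
t=40: [75, 119, 114, 108, 76]
t=41: [7, 59, 56, 46, 7]
t=42: [156, 218, 218, 202, 155]
t=43: [90, 125, 127, 115, 89]
t=44: [27, 66, 69, 57, 25]
t=45: [182, 229, 235, 218, 179]
t=46: [106, 133, 137, 127, 104]
t=47: [47, 72, 75, 68, 45]
t=48: [193, 13, 18, 218, 206]
t=49: [115, 157, 164, 129, 120]
t=50: [61, 87, 91, 72, 65]
t=51: [213, 33, 24, 16, 216]
t=52: [128, 183, 175, 162, 128]
t=53: [73, 102, 99, 91, 72]
t=54: [3, 38, 36, 25, 1]
t=55: [149, 190, 191, 175, 146]
t=56: [85, 108, 109, 99, 83]
t=57: [19, 47, 49, 36, 16]
t=58: [170, 204, 207, 191, 166]
t=59: [98, 117, 120, 109, 96]
t=60: [36, 59, 64, 49, 34]
t=61: [193, 221, 228, 209, 190]
t=62: [112, 128, 132, 122, 110]
t=63: [55, 70, 72, 66, 53]
t=64: [219, 221, 29, 217, 216]
t=65: [127, 132, 175, 130, 126]
t=66: [70, 74, 96, 73, 69]
t=67: [223, 19, 29, 17, 222]
t=68: [133, 166, 180, 164, 132]
t=69: [75, 94, 102, 92, 74]
t=70: [5, 29, 39, 26, 4]
t=71: [151, 180, 194, 177, 149]
t=72: [86, 103, 110, 101, 85]
t=73: [20, 41, 50, 39, 19]
t=74: [171, 197, 209, 195, 169]
t=75: [98, 113, 120, 112, 98]
t=76: [36, 55, 64, 54, 36]
t=77: [193, 217, 228, 215, 193]
t=78: [112, 126, 133, 125, 112]
t=79: [55, 68, 73, 68, 55]
t=80: [219, 219, 30, 219, 219]
t=81: [128, 131, 177, 131, 128]
t=82: [71, 73, 98, 73, 71]
t=83: [225, 18, 30, 18, 225]
t=84: [134, 165, 181, 165, 134]
t=85: [75, 93, 102, 93, 75]
t=86: [5, 28, 39, 28, 5]
t=87: [151, 179, 194, 179, 151]
t=88: [86, 102, 110, 102, 86]
t=89: [20, 40, 50, 40, 20]
t=90: [171, 196, 209, 196, 171]
t=91: [99, 113, 121, 113, 99]
t=92: [38, 55, 64, 55, 38]
t=93: [195, 217, 228, 217, 195]
t=94: [113, 126, 133, 126, 113]
t=95: [56, 68, 73, 68, 56]
t=96: [220, 219, 30, 219, 220]
t=97: [128, 131, 177, 131, 128]

Answer: 16
Key observation: The state at step 81, [128, 131, 177, 131, 128], reappears at step 97 — and no state repeats earlier — so the cycle the system enters has period 16.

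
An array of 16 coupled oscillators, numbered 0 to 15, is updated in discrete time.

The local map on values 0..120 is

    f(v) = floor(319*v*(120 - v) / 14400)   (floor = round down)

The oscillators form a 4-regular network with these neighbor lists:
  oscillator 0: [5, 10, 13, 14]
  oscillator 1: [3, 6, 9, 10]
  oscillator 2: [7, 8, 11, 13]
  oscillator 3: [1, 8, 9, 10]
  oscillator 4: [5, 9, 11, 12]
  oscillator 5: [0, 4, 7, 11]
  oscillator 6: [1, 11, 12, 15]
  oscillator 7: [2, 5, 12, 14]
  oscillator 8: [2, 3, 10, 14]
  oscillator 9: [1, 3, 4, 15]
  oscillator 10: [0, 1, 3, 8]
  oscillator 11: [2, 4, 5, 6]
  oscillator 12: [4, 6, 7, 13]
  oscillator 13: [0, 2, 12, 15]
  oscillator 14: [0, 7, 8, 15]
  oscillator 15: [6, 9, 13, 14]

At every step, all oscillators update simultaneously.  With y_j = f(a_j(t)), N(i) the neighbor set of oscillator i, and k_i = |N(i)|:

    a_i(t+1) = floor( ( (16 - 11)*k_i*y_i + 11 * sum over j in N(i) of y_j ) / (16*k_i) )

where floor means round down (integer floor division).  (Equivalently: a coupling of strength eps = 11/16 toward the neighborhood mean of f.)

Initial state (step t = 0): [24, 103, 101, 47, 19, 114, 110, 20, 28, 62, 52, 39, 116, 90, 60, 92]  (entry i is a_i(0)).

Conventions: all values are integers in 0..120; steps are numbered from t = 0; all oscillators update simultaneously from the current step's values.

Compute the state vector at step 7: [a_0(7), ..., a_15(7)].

Simulating step by step:
t=0: [24, 103, 101, 47, 19, 114, 110, 20, 28, 62, 52, 39, 116, 90, 60, 92]
t=1: [55, 56, 52, 67, 42, 40, 37, 38, 65, 61, 62, 42, 32, 45, 60, 59]
t=2: [76, 76, 74, 78, 71, 72, 71, 71, 78, 77, 78, 72, 68, 74, 77, 76]
t=3: [74, 73, 75, 72, 76, 76, 75, 75, 72, 73, 72, 76, 76, 75, 73, 74]
t=4: [75, 75, 74, 76, 74, 74, 74, 74, 75, 75, 75, 74, 74, 74, 75, 75]
t=5: [74, 74, 74, 74, 74, 74, 74, 74, 74, 74, 74, 75, 75, 74, 74, 74]
t=6: [75, 75, 74, 75, 74, 74, 74, 74, 75, 75, 75, 74, 74, 74, 75, 75]
t=7: [74, 74, 74, 74, 74, 74, 74, 74, 74, 74, 74, 75, 75, 74, 74, 74]

Answer: [74, 74, 74, 74, 74, 74, 74, 74, 74, 74, 74, 75, 75, 74, 74, 74]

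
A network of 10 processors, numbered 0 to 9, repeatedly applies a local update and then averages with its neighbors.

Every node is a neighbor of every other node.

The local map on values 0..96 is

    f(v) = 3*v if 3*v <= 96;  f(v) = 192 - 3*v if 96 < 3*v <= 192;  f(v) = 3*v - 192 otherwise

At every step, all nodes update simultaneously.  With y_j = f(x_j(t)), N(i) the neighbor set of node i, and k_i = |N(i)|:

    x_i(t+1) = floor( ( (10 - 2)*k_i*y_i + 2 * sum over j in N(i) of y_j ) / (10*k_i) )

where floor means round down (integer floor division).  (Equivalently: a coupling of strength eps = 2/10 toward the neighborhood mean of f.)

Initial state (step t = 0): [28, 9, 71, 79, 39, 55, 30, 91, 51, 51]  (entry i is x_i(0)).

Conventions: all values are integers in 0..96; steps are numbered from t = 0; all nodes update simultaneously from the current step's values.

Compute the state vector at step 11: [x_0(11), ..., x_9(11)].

Answer: [27, 27, 50, 74, 22, 27, 74, 39, 27, 27]

Derivation:
t=0: [28, 9, 71, 79, 39, 55, 30, 91, 51, 51]
t=1: [77, 32, 28, 46, 70, 32, 81, 74, 42, 42]
t=2: [43, 88, 78, 55, 27, 88, 53, 36, 64, 64]
t=3: [59, 66, 43, 31, 73, 66, 36, 75, 10, 10]
t=4: [20, 13, 57, 80, 29, 13, 73, 34, 31, 31]
t=5: [59, 43, 29, 50, 80, 43, 34, 83, 85, 85]
t=6: [24, 62, 80, 45, 50, 62, 83, 57, 62, 62]
t=7: [63, 11, 44, 51, 39, 11, 51, 23, 11, 11]
t=8: [11, 34, 55, 39, 67, 34, 39, 62, 34, 34]
t=9: [38, 83, 34, 71, 20, 83, 71, 17, 83, 83]
t=10: [72, 56, 82, 28, 58, 56, 28, 51, 56, 56]
t=11: [27, 27, 50, 74, 22, 27, 74, 39, 27, 27]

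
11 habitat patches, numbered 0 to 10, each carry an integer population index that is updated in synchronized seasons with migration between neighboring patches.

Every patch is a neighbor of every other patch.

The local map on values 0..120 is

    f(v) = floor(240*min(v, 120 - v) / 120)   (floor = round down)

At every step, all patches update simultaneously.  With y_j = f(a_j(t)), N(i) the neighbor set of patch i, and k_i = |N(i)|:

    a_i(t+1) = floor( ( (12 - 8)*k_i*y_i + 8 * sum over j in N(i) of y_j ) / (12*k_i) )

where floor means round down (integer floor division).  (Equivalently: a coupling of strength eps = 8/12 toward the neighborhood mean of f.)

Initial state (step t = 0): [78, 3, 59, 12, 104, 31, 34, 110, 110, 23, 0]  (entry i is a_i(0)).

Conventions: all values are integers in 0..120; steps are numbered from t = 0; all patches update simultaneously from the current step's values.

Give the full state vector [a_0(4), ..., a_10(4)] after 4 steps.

Answer: [103, 99, 103, 100, 100, 102, 102, 100, 100, 101, 99]

Derivation:
t=0: [78, 3, 59, 12, 104, 31, 34, 110, 110, 23, 0]
t=1: [54, 33, 63, 38, 40, 48, 50, 37, 37, 44, 32]
t=2: [91, 80, 93, 82, 84, 88, 89, 82, 82, 86, 79]
t=3: [66, 72, 65, 71, 70, 68, 67, 71, 71, 69, 73]
t=4: [103, 99, 103, 100, 100, 102, 102, 100, 100, 101, 99]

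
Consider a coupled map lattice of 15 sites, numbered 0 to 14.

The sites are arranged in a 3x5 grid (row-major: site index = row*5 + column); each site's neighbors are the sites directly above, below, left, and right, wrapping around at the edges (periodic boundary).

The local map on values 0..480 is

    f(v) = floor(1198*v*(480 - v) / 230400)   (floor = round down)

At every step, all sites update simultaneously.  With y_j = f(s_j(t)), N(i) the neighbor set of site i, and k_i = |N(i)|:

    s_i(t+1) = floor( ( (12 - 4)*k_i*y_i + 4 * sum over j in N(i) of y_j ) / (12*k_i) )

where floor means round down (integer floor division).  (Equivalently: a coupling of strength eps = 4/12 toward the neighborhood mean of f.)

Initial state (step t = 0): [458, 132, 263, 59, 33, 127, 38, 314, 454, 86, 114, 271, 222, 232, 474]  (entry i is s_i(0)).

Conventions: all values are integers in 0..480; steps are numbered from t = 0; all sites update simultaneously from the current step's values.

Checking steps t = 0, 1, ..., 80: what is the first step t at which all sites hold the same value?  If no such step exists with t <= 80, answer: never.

Answer: 6
Key observation: Synchronization is absorbing here: once all sites are equal they stay equal, and step 6 is the first all-equal step.

Derivation:
t=0: [458, 132, 263, 59, 33, 127, 38, 314, 454, 86, 114, 271, 222, 232, 474]  (not all equal)
t=1: [98, 219, 275, 147, 81, 199, 144, 242, 113, 149, 193, 265, 294, 241, 73]  (not all equal)
t=2: [216, 284, 289, 250, 183, 275, 265, 286, 235, 239, 269, 290, 288, 274, 186]  (not all equal)
t=3: [293, 289, 288, 295, 286, 294, 293, 289, 297, 295, 293, 287, 287, 292, 286]  (not all equal)
t=4: [284, 286, 286, 283, 286, 283, 284, 286, 282, 283, 284, 287, 287, 285, 287]  (not all equal)
t=5: [288, 288, 288, 288, 288, 289, 288, 288, 289, 288, 288, 288, 288, 288, 288]  (not all equal)
t=6: [287, 287, 287, 287, 287, 287, 287, 287, 287, 287, 287, 287, 287, 287, 287]  (all equal)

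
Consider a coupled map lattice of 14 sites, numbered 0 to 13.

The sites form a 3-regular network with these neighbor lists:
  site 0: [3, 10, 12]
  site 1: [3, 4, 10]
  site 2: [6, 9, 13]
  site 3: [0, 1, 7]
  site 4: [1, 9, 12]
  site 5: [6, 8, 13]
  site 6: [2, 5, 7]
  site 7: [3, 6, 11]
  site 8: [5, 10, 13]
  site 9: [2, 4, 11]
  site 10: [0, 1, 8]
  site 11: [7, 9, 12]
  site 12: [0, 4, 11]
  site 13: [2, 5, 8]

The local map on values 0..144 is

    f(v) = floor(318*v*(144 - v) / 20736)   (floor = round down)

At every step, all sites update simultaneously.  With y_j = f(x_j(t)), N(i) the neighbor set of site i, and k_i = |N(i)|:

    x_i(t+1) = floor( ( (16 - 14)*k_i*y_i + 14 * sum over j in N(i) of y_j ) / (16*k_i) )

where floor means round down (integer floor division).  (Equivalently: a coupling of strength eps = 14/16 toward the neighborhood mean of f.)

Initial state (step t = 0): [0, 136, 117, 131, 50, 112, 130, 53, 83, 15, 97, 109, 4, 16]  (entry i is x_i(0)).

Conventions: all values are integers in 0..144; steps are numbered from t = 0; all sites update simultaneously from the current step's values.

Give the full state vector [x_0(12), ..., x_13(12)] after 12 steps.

Answer: [78, 78, 78, 78, 78, 78, 78, 78, 78, 78, 78, 78, 78, 78]

Derivation:
t=0: [0, 136, 117, 131, 50, 112, 130, 53, 83, 15, 97, 109, 4, 16]
t=1: [30, 50, 31, 29, 24, 46, 54, 41, 54, 55, 35, 39, 38, 56]
t=2: [56, 53, 71, 61, 66, 73, 63, 62, 68, 55, 65, 66, 53, 66]
t=3: [75, 77, 77, 75, 74, 78, 78, 77, 78, 77, 75, 75, 76, 78]
t=4: [79, 79, 78, 79, 79, 78, 78, 78, 78, 79, 78, 79, 79, 78]
t=5: [78, 78, 78, 78, 78, 78, 78, 78, 78, 78, 78, 78, 78, 78]
t=6: [78, 78, 78, 78, 78, 78, 78, 78, 78, 78, 78, 78, 78, 78]
t=7: [78, 78, 78, 78, 78, 78, 78, 78, 78, 78, 78, 78, 78, 78]
t=8: [78, 78, 78, 78, 78, 78, 78, 78, 78, 78, 78, 78, 78, 78]
t=9: [78, 78, 78, 78, 78, 78, 78, 78, 78, 78, 78, 78, 78, 78]
t=10: [78, 78, 78, 78, 78, 78, 78, 78, 78, 78, 78, 78, 78, 78]
t=11: [78, 78, 78, 78, 78, 78, 78, 78, 78, 78, 78, 78, 78, 78]
t=12: [78, 78, 78, 78, 78, 78, 78, 78, 78, 78, 78, 78, 78, 78]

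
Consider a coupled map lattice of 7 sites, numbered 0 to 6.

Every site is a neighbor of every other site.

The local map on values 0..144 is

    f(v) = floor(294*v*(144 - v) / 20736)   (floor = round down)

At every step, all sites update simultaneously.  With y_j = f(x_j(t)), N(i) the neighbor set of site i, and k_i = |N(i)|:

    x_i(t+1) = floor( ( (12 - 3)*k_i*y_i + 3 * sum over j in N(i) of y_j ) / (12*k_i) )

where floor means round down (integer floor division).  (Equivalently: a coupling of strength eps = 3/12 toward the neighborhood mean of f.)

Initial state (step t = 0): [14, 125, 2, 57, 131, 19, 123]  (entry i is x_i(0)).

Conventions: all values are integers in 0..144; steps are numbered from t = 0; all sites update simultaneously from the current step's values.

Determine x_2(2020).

Simulating step by step:
t=0: [14, 125, 2, 57, 131, 19, 123]
t=1: [27, 32, 12, 58, 26, 32, 34]
t=2: [45, 49, 29, 63, 44, 49, 51]
t=3: [63, 64, 51, 69, 62, 64, 65]
t=4: [71, 71, 68, 72, 71, 71, 71]
t=5: [73, 73, 73, 73, 73, 73, 73]
t=6: [73, 73, 73, 73, 73, 73, 73]

Answer: x_2(2020) = 73
Key observation: The state at step 5, [73, 73, 73, 73, 73, 73, 73], reappears at step 6: the system is in a cycle of period 1 from step 5 on.  Therefore the state at step 2020 equals the state at step 5 + ((2020 - 5) mod 1) = 5, which is [73, 73, 73, 73, 73, 73, 73].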